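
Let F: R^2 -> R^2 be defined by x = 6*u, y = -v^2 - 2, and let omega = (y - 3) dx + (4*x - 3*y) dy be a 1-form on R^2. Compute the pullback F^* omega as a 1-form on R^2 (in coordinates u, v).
F^* omega = (-6*v^2 - 30) du + (6*v*(-8*u - v^2 - 2)) dv

Using F^*(f dg) = (f ∘ F) d(g ∘ F), substitute each coordinate x_i by F_i(u, v) in f_i, and replace dx_i by d F_i = (∂F_i/∂u) du + (∂F_i/∂v) dv.
  For the x component: f_1(F) = -v^2 - 5; d F_1 = (6) du + (0) dv
  For the y component: f_2(F) = 24*u + 3*v^2 + 6; d F_2 = (0) du + (-2*v) dv
Combining and collecting du, dv coefficients:
  coeff of du: -6*v^2 - 30
  coeff of dv: 6*v*(-8*u - v^2 - 2)
F^* omega = (-6*v^2 - 30) du + (6*v*(-8*u - v^2 - 2)) dv.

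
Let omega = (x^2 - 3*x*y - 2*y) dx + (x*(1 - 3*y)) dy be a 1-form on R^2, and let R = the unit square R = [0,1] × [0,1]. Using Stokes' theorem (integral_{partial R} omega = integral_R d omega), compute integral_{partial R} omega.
integral_(partial R) omega = 3

Stokes: integral_partial_R omega = integral_R d omega with d omega = (∂Q/∂x - ∂P/∂y) dx ∧ dy.
  ∂Q/∂x = 1 - 3*y
  ∂P/∂y = -3*x - 2
  integrand = ∂Q/∂x - ∂P/∂y = 3*x - 3*y + 3.
Integrating over R: integral_0^1 integral_0^1 (3*x - 3*y + 3) dx dy = 3.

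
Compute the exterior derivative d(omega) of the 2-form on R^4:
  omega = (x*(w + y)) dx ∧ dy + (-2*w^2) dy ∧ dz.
d(omega) = (x) dx ∧ dy ∧ dw + (-4*w) dy ∧ dz ∧ dw

For a 2-form omega = sum_{i<j} g_{ij} dx_i ∧ dx_j, the exterior derivative is
  d(omega) = sum_{i<j} d(g_{ij}) ∧ dx_i ∧ dx_j = sum_{i<j, k} (∂g_{ij}/∂x_k) dx_k ∧ dx_i ∧ dx_j.
Expand each term, using dx_k ∧ dx_i ∧ dx_j = sgn(permutation) dx_{(a)} ∧ dx_{(b)} ∧ dx_{(c)} with (a < b < c) sorted:
  d(x*(w + y)) includes (∂/∂w)(x*(w + y)) dw = (x) dw, which multiplied by dx ∧ dy gives (x) dx ∧ dy ∧ dw
  d(-2*w^2) includes (∂/∂w)(-2*w^2) dw = (-4*w) dw, which multiplied by dy ∧ dz gives (-4*w) dy ∧ dz ∧ dw
Collecting like 3-forms: d(omega) = (x) dx ∧ dy ∧ dw + (-4*w) dy ∧ dz ∧ dw.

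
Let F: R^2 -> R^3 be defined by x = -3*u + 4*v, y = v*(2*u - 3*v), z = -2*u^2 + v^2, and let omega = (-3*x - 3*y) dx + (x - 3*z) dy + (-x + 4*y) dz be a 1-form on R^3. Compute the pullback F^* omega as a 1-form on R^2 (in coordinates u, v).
F^* omega = (-20*u^2*v - 12*u^2 + 48*u*v^2 + 28*u*v - 27*u - 6*v^3 - 19*v^2 + 36*v) du + (12*u^3 - 36*u^2*v - 6*u^2 + 10*u*v^2 + 8*u*v + 36*u - 6*v^3 + 4*v^2 - 48*v) dv

Using F^*(f dg) = (f ∘ F) d(g ∘ F), substitute each coordinate x_i by F_i(u, v) in f_i, and replace dx_i by d F_i = (∂F_i/∂u) du + (∂F_i/∂v) dv.
  For the x component: f_1(F) = -6*u*v + 9*u + 9*v^2 - 12*v; d F_1 = (-3) du + (4) dv
  For the y component: f_2(F) = 6*u^2 - 3*u - 3*v^2 + 4*v; d F_2 = (2*v) du + (2*u - 6*v) dv
  For the z component: f_3(F) = 8*u*v + 3*u - 12*v^2 - 4*v; d F_3 = (-4*u) du + (2*v) dv
Combining and collecting du, dv coefficients:
  coeff of du: -20*u^2*v - 12*u^2 + 48*u*v^2 + 28*u*v - 27*u - 6*v^3 - 19*v^2 + 36*v
  coeff of dv: 12*u^3 - 36*u^2*v - 6*u^2 + 10*u*v^2 + 8*u*v + 36*u - 6*v^3 + 4*v^2 - 48*v
F^* omega = (-20*u^2*v - 12*u^2 + 48*u*v^2 + 28*u*v - 27*u - 6*v^3 - 19*v^2 + 36*v) du + (12*u^3 - 36*u^2*v - 6*u^2 + 10*u*v^2 + 8*u*v + 36*u - 6*v^3 + 4*v^2 - 48*v) dv.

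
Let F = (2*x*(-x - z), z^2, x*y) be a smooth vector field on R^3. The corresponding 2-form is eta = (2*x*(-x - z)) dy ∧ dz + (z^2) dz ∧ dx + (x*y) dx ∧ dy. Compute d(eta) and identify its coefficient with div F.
d(eta) = (-4*x - 2*z) dx ∧ dy ∧ dz; div F = -4*x - 2*z

For a 2-form in R^3 of the form above, applying d gives a 3-form with coefficient ∂P/∂x + ∂Q/∂y + ∂R/∂z:
  ∂P/∂x = -4*x - 2*z
  ∂Q/∂y = 0
  ∂R/∂z = 0
Sum = -4*x - 2*z, which is exactly div F.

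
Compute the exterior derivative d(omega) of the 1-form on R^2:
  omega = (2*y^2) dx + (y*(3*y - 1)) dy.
d(omega) = (-4*y) dx ∧ dy

For a 1-form omega = sum_i f_i dx_i, the exterior derivative is
  d(omega) = sum_{i < j} (∂f_j/∂x_i - ∂f_i/∂x_j) dx_i ∧ dx_j.
  coefficient of dx ∧ dy: ∂f_2/∂x - ∂f_1/∂y = ∂(y*(3*y - 1))/∂x - ∂(2*y^2)/∂y = -4*y
Assembling: d(omega) = (-4*y) dx ∧ dy.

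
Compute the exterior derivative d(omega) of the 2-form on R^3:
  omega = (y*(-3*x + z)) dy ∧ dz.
d(omega) = (-3*y) dx ∧ dy ∧ dz

For a 2-form omega = sum_{i<j} g_{ij} dx_i ∧ dx_j, the exterior derivative is
  d(omega) = sum_{i<j} d(g_{ij}) ∧ dx_i ∧ dx_j = sum_{i<j, k} (∂g_{ij}/∂x_k) dx_k ∧ dx_i ∧ dx_j.
Expand each term, using dx_k ∧ dx_i ∧ dx_j = sgn(permutation) dx_{(a)} ∧ dx_{(b)} ∧ dx_{(c)} with (a < b < c) sorted:
  d(y*(-3*x + z)) includes (∂/∂x)(y*(-3*x + z)) dx = (-3*y) dx, which multiplied by dy ∧ dz gives (-3*y) dx ∧ dy ∧ dz
Collecting like 3-forms: d(omega) = (-3*y) dx ∧ dy ∧ dz.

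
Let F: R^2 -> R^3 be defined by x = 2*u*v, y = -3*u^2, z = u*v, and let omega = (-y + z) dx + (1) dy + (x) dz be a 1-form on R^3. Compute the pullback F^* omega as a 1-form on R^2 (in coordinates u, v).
F^* omega = (2*u*(3*u*v + 2*v^2 - 3)) du + (u^2*(6*u + 4*v)) dv

Using F^*(f dg) = (f ∘ F) d(g ∘ F), substitute each coordinate x_i by F_i(u, v) in f_i, and replace dx_i by d F_i = (∂F_i/∂u) du + (∂F_i/∂v) dv.
  For the x component: f_1(F) = u*(3*u + v); d F_1 = (2*v) du + (2*u) dv
  For the y component: f_2(F) = 1; d F_2 = (-6*u) du + (0) dv
  For the z component: f_3(F) = 2*u*v; d F_3 = (v) du + (u) dv
Combining and collecting du, dv coefficients:
  coeff of du: 2*u*(3*u*v + 2*v^2 - 3)
  coeff of dv: u^2*(6*u + 4*v)
F^* omega = (2*u*(3*u*v + 2*v^2 - 3)) du + (u^2*(6*u + 4*v)) dv.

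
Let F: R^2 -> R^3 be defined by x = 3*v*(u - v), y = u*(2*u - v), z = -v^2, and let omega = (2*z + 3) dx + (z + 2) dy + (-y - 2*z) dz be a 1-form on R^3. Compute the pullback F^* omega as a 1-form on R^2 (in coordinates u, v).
F^* omega = (-4*u*v^2 + 8*u - 5*v^3 + 7*v) du + (4*u^2*v - 7*u*v^2 + 7*u + 8*v^3 - 18*v) dv

Using F^*(f dg) = (f ∘ F) d(g ∘ F), substitute each coordinate x_i by F_i(u, v) in f_i, and replace dx_i by d F_i = (∂F_i/∂u) du + (∂F_i/∂v) dv.
  For the x component: f_1(F) = 3 - 2*v^2; d F_1 = (3*v) du + (3*u - 6*v) dv
  For the y component: f_2(F) = 2 - v^2; d F_2 = (4*u - v) du + (-u) dv
  For the z component: f_3(F) = -2*u^2 + u*v + 2*v^2; d F_3 = (0) du + (-2*v) dv
Combining and collecting du, dv coefficients:
  coeff of du: -4*u*v^2 + 8*u - 5*v^3 + 7*v
  coeff of dv: 4*u^2*v - 7*u*v^2 + 7*u + 8*v^3 - 18*v
F^* omega = (-4*u*v^2 + 8*u - 5*v^3 + 7*v) du + (4*u^2*v - 7*u*v^2 + 7*u + 8*v^3 - 18*v) dv.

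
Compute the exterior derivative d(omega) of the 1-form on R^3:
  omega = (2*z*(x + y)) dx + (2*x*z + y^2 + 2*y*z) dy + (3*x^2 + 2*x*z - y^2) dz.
d(omega) = (4*x - 2*y + 2*z) dx ∧ dz + (-2*x - 4*y) dy ∧ dz

For a 1-form omega = sum_i f_i dx_i, the exterior derivative is
  d(omega) = sum_{i < j} (∂f_j/∂x_i - ∂f_i/∂x_j) dx_i ∧ dx_j.
  coefficient of dx ∧ dz: ∂f_3/∂x - ∂f_1/∂z = ∂(3*x^2 + 2*x*z - y^2)/∂x - ∂(2*z*(x + y))/∂z = 4*x - 2*y + 2*z
  coefficient of dy ∧ dz: ∂f_3/∂y - ∂f_2/∂z = ∂(3*x^2 + 2*x*z - y^2)/∂y - ∂(2*x*z + y^2 + 2*y*z)/∂z = -2*x - 4*y
Assembling: d(omega) = (4*x - 2*y + 2*z) dx ∧ dz + (-2*x - 4*y) dy ∧ dz.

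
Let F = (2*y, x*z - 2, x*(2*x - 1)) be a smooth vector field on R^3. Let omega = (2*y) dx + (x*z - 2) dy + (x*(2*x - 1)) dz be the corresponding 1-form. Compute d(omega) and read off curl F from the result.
d(omega) = (-x) dy ∧ dz + (1 - 4*x) dz ∧ dx + (z - 2) dx ∧ dy; curl F = (-x, 1 - 4*x, z - 2)

d omega = sum_{i<j} (∂f_j/∂x_i - ∂f_i/∂x_j) dx_i ∧ dx_j. Under the identification (dy ∧ dz, dz ∧ dx, dx ∧ dy) ↔ (e_x, e_y, e_z), the coefficients are exactly the components of curl F. Compute:
  ∂R/∂y - ∂Q/∂z = (0) - (x) = -x
  ∂P/∂z - ∂R/∂x = (0) - (4*x - 1) = 1 - 4*x
  ∂Q/∂x - ∂P/∂y = (z) - (2) = z - 2.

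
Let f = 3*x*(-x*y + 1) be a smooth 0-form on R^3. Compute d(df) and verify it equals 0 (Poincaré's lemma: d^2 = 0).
d(df) = 0

Step 1: df = sum_i (∂f/∂x_i) dx_i = (-6*x*y + 3) dx + (-3*x^2) dy + (0) dz.
Step 2: Apply d again. Using the 1-form formula, the coefficient of dx ∧ dy in d(df) is ∂^2 f/∂x ∂y - ∂^2 f/∂y ∂x = (-6*x) - (-6*x) = 0 (equality of mixed partials for smooth f).
Similarly for dx ∧ dz and dy ∧ dz — all coefficients vanish. So d(df) = 0.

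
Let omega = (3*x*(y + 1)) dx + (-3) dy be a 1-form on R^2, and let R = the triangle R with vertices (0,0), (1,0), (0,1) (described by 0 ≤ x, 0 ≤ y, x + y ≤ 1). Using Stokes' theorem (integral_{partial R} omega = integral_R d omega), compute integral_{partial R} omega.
integral_(partial R) omega = -1/2

Stokes: integral_partial_R omega = integral_R d omega with d omega = (∂Q/∂x - ∂P/∂y) dx ∧ dy.
  ∂Q/∂x = 0
  ∂P/∂y = 3*x
  integrand = ∂Q/∂x - ∂P/∂y = -3*x.
Integrating over R: integral_0^1 integral_0^{1-x} (-3*x) dy dx = -1/2.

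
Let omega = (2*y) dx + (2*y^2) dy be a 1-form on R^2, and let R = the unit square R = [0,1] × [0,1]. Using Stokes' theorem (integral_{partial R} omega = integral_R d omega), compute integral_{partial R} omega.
integral_(partial R) omega = -2

Stokes: integral_partial_R omega = integral_R d omega with d omega = (∂Q/∂x - ∂P/∂y) dx ∧ dy.
  ∂Q/∂x = 0
  ∂P/∂y = 2
  integrand = ∂Q/∂x - ∂P/∂y = -2.
Integrating over R: integral_0^1 integral_0^1 (-2) dx dy = -2.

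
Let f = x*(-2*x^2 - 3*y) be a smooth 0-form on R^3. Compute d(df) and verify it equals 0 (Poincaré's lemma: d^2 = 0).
d(df) = 0

Step 1: df = sum_i (∂f/∂x_i) dx_i = (-6*x^2 - 3*y) dx + (-3*x) dy + (0) dz.
Step 2: Apply d again. Using the 1-form formula, the coefficient of dx ∧ dy in d(df) is ∂^2 f/∂x ∂y - ∂^2 f/∂y ∂x = (-3) - (-3) = 0 (equality of mixed partials for smooth f).
Similarly for dx ∧ dz and dy ∧ dz — all coefficients vanish. So d(df) = 0.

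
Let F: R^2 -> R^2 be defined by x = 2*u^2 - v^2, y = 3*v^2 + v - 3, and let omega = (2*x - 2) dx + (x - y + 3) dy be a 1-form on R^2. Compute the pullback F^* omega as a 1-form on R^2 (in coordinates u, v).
F^* omega = (8*u*(2*u^2 - v^2 - 1)) du + (4*u^2*v + 2*u^2 - 20*v^3 - 10*v^2 + 39*v + 6) dv

Using F^*(f dg) = (f ∘ F) d(g ∘ F), substitute each coordinate x_i by F_i(u, v) in f_i, and replace dx_i by d F_i = (∂F_i/∂u) du + (∂F_i/∂v) dv.
  For the x component: f_1(F) = 4*u^2 - 2*v^2 - 2; d F_1 = (4*u) du + (-2*v) dv
  For the y component: f_2(F) = 2*u^2 - 4*v^2 - v + 6; d F_2 = (0) du + (6*v + 1) dv
Combining and collecting du, dv coefficients:
  coeff of du: 8*u*(2*u^2 - v^2 - 1)
  coeff of dv: 4*u^2*v + 2*u^2 - 20*v^3 - 10*v^2 + 39*v + 6
F^* omega = (8*u*(2*u^2 - v^2 - 1)) du + (4*u^2*v + 2*u^2 - 20*v^3 - 10*v^2 + 39*v + 6) dv.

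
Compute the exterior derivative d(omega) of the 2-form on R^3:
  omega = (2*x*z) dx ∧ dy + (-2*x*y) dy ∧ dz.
d(omega) = (2*x - 2*y) dx ∧ dy ∧ dz

For a 2-form omega = sum_{i<j} g_{ij} dx_i ∧ dx_j, the exterior derivative is
  d(omega) = sum_{i<j} d(g_{ij}) ∧ dx_i ∧ dx_j = sum_{i<j, k} (∂g_{ij}/∂x_k) dx_k ∧ dx_i ∧ dx_j.
Expand each term, using dx_k ∧ dx_i ∧ dx_j = sgn(permutation) dx_{(a)} ∧ dx_{(b)} ∧ dx_{(c)} with (a < b < c) sorted:
  d(2*x*z) includes (∂/∂z)(2*x*z) dz = (2*x) dz, which multiplied by dx ∧ dy gives (2*x) dx ∧ dy ∧ dz
  d(-2*x*y) includes (∂/∂x)(-2*x*y) dx = (-2*y) dx, which multiplied by dy ∧ dz gives (-2*y) dx ∧ dy ∧ dz
Collecting like 3-forms: d(omega) = (2*x - 2*y) dx ∧ dy ∧ dz.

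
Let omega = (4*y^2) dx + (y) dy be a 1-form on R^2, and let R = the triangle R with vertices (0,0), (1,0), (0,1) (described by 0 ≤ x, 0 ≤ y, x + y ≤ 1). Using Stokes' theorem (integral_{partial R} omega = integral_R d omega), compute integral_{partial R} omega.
integral_(partial R) omega = -4/3

Stokes: integral_partial_R omega = integral_R d omega with d omega = (∂Q/∂x - ∂P/∂y) dx ∧ dy.
  ∂Q/∂x = 0
  ∂P/∂y = 8*y
  integrand = ∂Q/∂x - ∂P/∂y = -8*y.
Integrating over R: integral_0^1 integral_0^{1-x} (-8*y) dy dx = -4/3.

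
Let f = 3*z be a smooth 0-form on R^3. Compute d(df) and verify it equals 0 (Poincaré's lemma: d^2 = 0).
d(df) = 0

Step 1: df = sum_i (∂f/∂x_i) dx_i = (0) dx + (0) dy + (3) dz.
Step 2: Apply d again. Using the 1-form formula, the coefficient of dx ∧ dy in d(df) is ∂^2 f/∂x ∂y - ∂^2 f/∂y ∂x = (0) - (0) = 0 (equality of mixed partials for smooth f).
Similarly for dx ∧ dz and dy ∧ dz — all coefficients vanish. So d(df) = 0.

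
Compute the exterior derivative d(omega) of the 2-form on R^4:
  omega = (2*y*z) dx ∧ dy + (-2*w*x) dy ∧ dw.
d(omega) = (2*y) dx ∧ dy ∧ dz + (-2*w) dx ∧ dy ∧ dw

For a 2-form omega = sum_{i<j} g_{ij} dx_i ∧ dx_j, the exterior derivative is
  d(omega) = sum_{i<j} d(g_{ij}) ∧ dx_i ∧ dx_j = sum_{i<j, k} (∂g_{ij}/∂x_k) dx_k ∧ dx_i ∧ dx_j.
Expand each term, using dx_k ∧ dx_i ∧ dx_j = sgn(permutation) dx_{(a)} ∧ dx_{(b)} ∧ dx_{(c)} with (a < b < c) sorted:
  d(2*y*z) includes (∂/∂z)(2*y*z) dz = (2*y) dz, which multiplied by dx ∧ dy gives (2*y) dx ∧ dy ∧ dz
  d(-2*w*x) includes (∂/∂x)(-2*w*x) dx = (-2*w) dx, which multiplied by dy ∧ dw gives (-2*w) dx ∧ dy ∧ dw
Collecting like 3-forms: d(omega) = (2*y) dx ∧ dy ∧ dz + (-2*w) dx ∧ dy ∧ dw.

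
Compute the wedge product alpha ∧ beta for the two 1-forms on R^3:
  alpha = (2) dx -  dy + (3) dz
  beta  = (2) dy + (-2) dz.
alpha ∧ beta = (4) dx ∧ dy + (-4) dx ∧ dz + (-4) dy ∧ dz

Distribute the wedge, using dx_i ∧ dx_j = -dx_j ∧ dx_i and dx_i ∧ dx_i = 0. For each pair (i, j) with i < j, the coefficient of dx_i ∧ dx_j in alpha ∧ beta is (alpha_i * beta_j - alpha_j * beta_i). Collecting: alpha ∧ beta = (4) dx ∧ dy + (-4) dx ∧ dz + (-4) dy ∧ dz.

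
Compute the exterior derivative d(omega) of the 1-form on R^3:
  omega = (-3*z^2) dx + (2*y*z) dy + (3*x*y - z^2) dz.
d(omega) = (3*y + 6*z) dx ∧ dz + (3*x - 2*y) dy ∧ dz

For a 1-form omega = sum_i f_i dx_i, the exterior derivative is
  d(omega) = sum_{i < j} (∂f_j/∂x_i - ∂f_i/∂x_j) dx_i ∧ dx_j.
  coefficient of dx ∧ dz: ∂f_3/∂x - ∂f_1/∂z = ∂(3*x*y - z^2)/∂x - ∂(-3*z^2)/∂z = 3*y + 6*z
  coefficient of dy ∧ dz: ∂f_3/∂y - ∂f_2/∂z = ∂(3*x*y - z^2)/∂y - ∂(2*y*z)/∂z = 3*x - 2*y
Assembling: d(omega) = (3*y + 6*z) dx ∧ dz + (3*x - 2*y) dy ∧ dz.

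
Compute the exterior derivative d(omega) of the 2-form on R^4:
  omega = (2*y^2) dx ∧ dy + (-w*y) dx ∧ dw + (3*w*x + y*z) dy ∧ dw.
d(omega) = (4*w) dx ∧ dy ∧ dw + (-y) dy ∧ dz ∧ dw

For a 2-form omega = sum_{i<j} g_{ij} dx_i ∧ dx_j, the exterior derivative is
  d(omega) = sum_{i<j} d(g_{ij}) ∧ dx_i ∧ dx_j = sum_{i<j, k} (∂g_{ij}/∂x_k) dx_k ∧ dx_i ∧ dx_j.
Expand each term, using dx_k ∧ dx_i ∧ dx_j = sgn(permutation) dx_{(a)} ∧ dx_{(b)} ∧ dx_{(c)} with (a < b < c) sorted:
  d(-w*y) includes (∂/∂y)(-w*y) dy = (-w) dy, which multiplied by dx ∧ dw gives (w) dx ∧ dy ∧ dw
  d(3*w*x + y*z) includes (∂/∂x)(3*w*x + y*z) dx = (3*w) dx, which multiplied by dy ∧ dw gives (3*w) dx ∧ dy ∧ dw
  d(3*w*x + y*z) includes (∂/∂z)(3*w*x + y*z) dz = (y) dz, which multiplied by dy ∧ dw gives (-y) dy ∧ dz ∧ dw
Collecting like 3-forms: d(omega) = (4*w) dx ∧ dy ∧ dw + (-y) dy ∧ dz ∧ dw.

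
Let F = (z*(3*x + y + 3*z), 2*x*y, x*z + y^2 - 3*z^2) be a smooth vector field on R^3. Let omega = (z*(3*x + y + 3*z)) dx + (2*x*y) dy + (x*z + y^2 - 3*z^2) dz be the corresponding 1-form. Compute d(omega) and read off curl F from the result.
d(omega) = (2*y) dy ∧ dz + (3*x + y + 5*z) dz ∧ dx + (2*y - z) dx ∧ dy; curl F = (2*y, 3*x + y + 5*z, 2*y - z)

d omega = sum_{i<j} (∂f_j/∂x_i - ∂f_i/∂x_j) dx_i ∧ dx_j. Under the identification (dy ∧ dz, dz ∧ dx, dx ∧ dy) ↔ (e_x, e_y, e_z), the coefficients are exactly the components of curl F. Compute:
  ∂R/∂y - ∂Q/∂z = (2*y) - (0) = 2*y
  ∂P/∂z - ∂R/∂x = (3*x + y + 6*z) - (z) = 3*x + y + 5*z
  ∂Q/∂x - ∂P/∂y = (2*y) - (z) = 2*y - z.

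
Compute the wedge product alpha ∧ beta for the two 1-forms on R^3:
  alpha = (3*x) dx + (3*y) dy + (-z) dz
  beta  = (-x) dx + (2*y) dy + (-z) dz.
alpha ∧ beta = (9*x*y) dx ∧ dy + (-4*x*z) dx ∧ dz + (-y*z) dy ∧ dz

Distribute the wedge, using dx_i ∧ dx_j = -dx_j ∧ dx_i and dx_i ∧ dx_i = 0. For each pair (i, j) with i < j, the coefficient of dx_i ∧ dx_j in alpha ∧ beta is (alpha_i * beta_j - alpha_j * beta_i). Collecting: alpha ∧ beta = (9*x*y) dx ∧ dy + (-4*x*z) dx ∧ dz + (-y*z) dy ∧ dz.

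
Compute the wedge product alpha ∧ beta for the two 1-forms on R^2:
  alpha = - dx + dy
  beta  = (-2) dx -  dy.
alpha ∧ beta = (3) dx ∧ dy

Distribute the wedge, using dx_i ∧ dx_j = -dx_j ∧ dx_i and dx_i ∧ dx_i = 0. For each pair (i, j) with i < j, the coefficient of dx_i ∧ dx_j in alpha ∧ beta is (alpha_i * beta_j - alpha_j * beta_i). Collecting: alpha ∧ beta = (3) dx ∧ dy.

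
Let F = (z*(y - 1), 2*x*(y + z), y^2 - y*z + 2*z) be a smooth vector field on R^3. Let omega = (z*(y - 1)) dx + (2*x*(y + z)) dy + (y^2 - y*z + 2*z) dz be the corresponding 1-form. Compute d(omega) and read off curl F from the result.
d(omega) = (-2*x + 2*y - z) dy ∧ dz + (y - 1) dz ∧ dx + (2*y + z) dx ∧ dy; curl F = (-2*x + 2*y - z, y - 1, 2*y + z)

d omega = sum_{i<j} (∂f_j/∂x_i - ∂f_i/∂x_j) dx_i ∧ dx_j. Under the identification (dy ∧ dz, dz ∧ dx, dx ∧ dy) ↔ (e_x, e_y, e_z), the coefficients are exactly the components of curl F. Compute:
  ∂R/∂y - ∂Q/∂z = (2*y - z) - (2*x) = -2*x + 2*y - z
  ∂P/∂z - ∂R/∂x = (y - 1) - (0) = y - 1
  ∂Q/∂x - ∂P/∂y = (2*y + 2*z) - (z) = 2*y + z.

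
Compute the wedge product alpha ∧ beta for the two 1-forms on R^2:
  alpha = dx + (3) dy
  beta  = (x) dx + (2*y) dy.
alpha ∧ beta = (-3*x + 2*y) dx ∧ dy

Distribute the wedge, using dx_i ∧ dx_j = -dx_j ∧ dx_i and dx_i ∧ dx_i = 0. For each pair (i, j) with i < j, the coefficient of dx_i ∧ dx_j in alpha ∧ beta is (alpha_i * beta_j - alpha_j * beta_i). Collecting: alpha ∧ beta = (-3*x + 2*y) dx ∧ dy.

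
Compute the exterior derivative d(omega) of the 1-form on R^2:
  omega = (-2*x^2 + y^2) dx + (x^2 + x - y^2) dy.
d(omega) = (2*x - 2*y + 1) dx ∧ dy

For a 1-form omega = sum_i f_i dx_i, the exterior derivative is
  d(omega) = sum_{i < j} (∂f_j/∂x_i - ∂f_i/∂x_j) dx_i ∧ dx_j.
  coefficient of dx ∧ dy: ∂f_2/∂x - ∂f_1/∂y = ∂(x^2 + x - y^2)/∂x - ∂(-2*x^2 + y^2)/∂y = 2*x - 2*y + 1
Assembling: d(omega) = (2*x - 2*y + 1) dx ∧ dy.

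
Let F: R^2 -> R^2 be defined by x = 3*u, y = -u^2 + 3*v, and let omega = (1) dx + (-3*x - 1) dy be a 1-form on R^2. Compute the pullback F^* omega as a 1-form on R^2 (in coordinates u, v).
F^* omega = (18*u^2 + 2*u + 3) du + (-27*u - 3) dv

Using F^*(f dg) = (f ∘ F) d(g ∘ F), substitute each coordinate x_i by F_i(u, v) in f_i, and replace dx_i by d F_i = (∂F_i/∂u) du + (∂F_i/∂v) dv.
  For the x component: f_1(F) = 1; d F_1 = (3) du + (0) dv
  For the y component: f_2(F) = -9*u - 1; d F_2 = (-2*u) du + (3) dv
Combining and collecting du, dv coefficients:
  coeff of du: 18*u^2 + 2*u + 3
  coeff of dv: -27*u - 3
F^* omega = (18*u^2 + 2*u + 3) du + (-27*u - 3) dv.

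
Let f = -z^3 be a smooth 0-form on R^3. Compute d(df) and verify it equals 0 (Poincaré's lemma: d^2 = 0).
d(df) = 0

Step 1: df = sum_i (∂f/∂x_i) dx_i = (0) dx + (0) dy + (-3*z^2) dz.
Step 2: Apply d again. Using the 1-form formula, the coefficient of dx ∧ dy in d(df) is ∂^2 f/∂x ∂y - ∂^2 f/∂y ∂x = (0) - (0) = 0 (equality of mixed partials for smooth f).
Similarly for dx ∧ dz and dy ∧ dz — all coefficients vanish. So d(df) = 0.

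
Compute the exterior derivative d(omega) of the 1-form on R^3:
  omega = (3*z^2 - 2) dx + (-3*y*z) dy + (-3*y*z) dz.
d(omega) = (-6*z) dx ∧ dz + (3*y - 3*z) dy ∧ dz

For a 1-form omega = sum_i f_i dx_i, the exterior derivative is
  d(omega) = sum_{i < j} (∂f_j/∂x_i - ∂f_i/∂x_j) dx_i ∧ dx_j.
  coefficient of dx ∧ dz: ∂f_3/∂x - ∂f_1/∂z = ∂(-3*y*z)/∂x - ∂(3*z^2 - 2)/∂z = -6*z
  coefficient of dy ∧ dz: ∂f_3/∂y - ∂f_2/∂z = ∂(-3*y*z)/∂y - ∂(-3*y*z)/∂z = 3*y - 3*z
Assembling: d(omega) = (-6*z) dx ∧ dz + (3*y - 3*z) dy ∧ dz.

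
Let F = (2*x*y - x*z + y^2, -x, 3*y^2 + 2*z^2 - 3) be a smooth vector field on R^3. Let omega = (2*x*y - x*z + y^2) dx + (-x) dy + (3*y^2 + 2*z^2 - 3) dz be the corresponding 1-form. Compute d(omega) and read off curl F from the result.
d(omega) = (6*y) dy ∧ dz + (-x) dz ∧ dx + (-2*x - 2*y - 1) dx ∧ dy; curl F = (6*y, -x, -2*x - 2*y - 1)

d omega = sum_{i<j} (∂f_j/∂x_i - ∂f_i/∂x_j) dx_i ∧ dx_j. Under the identification (dy ∧ dz, dz ∧ dx, dx ∧ dy) ↔ (e_x, e_y, e_z), the coefficients are exactly the components of curl F. Compute:
  ∂R/∂y - ∂Q/∂z = (6*y) - (0) = 6*y
  ∂P/∂z - ∂R/∂x = (-x) - (0) = -x
  ∂Q/∂x - ∂P/∂y = (-1) - (2*x + 2*y) = -2*x - 2*y - 1.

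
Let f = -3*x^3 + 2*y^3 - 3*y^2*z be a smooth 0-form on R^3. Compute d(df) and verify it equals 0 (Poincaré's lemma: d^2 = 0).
d(df) = 0

Step 1: df = sum_i (∂f/∂x_i) dx_i = (-9*x^2) dx + (6*y*(y - z)) dy + (-3*y^2) dz.
Step 2: Apply d again. Using the 1-form formula, the coefficient of dx ∧ dy in d(df) is ∂^2 f/∂x ∂y - ∂^2 f/∂y ∂x = (0) - (0) = 0 (equality of mixed partials for smooth f).
Similarly for dx ∧ dz and dy ∧ dz — all coefficients vanish. So d(df) = 0.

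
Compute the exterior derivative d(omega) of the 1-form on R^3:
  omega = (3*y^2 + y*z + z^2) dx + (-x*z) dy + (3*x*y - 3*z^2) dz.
d(omega) = (-6*y - 2*z) dx ∧ dy + (2*y - 2*z) dx ∧ dz + (4*x) dy ∧ dz

For a 1-form omega = sum_i f_i dx_i, the exterior derivative is
  d(omega) = sum_{i < j} (∂f_j/∂x_i - ∂f_i/∂x_j) dx_i ∧ dx_j.
  coefficient of dx ∧ dy: ∂f_2/∂x - ∂f_1/∂y = ∂(-x*z)/∂x - ∂(3*y^2 + y*z + z^2)/∂y = -6*y - 2*z
  coefficient of dx ∧ dz: ∂f_3/∂x - ∂f_1/∂z = ∂(3*x*y - 3*z^2)/∂x - ∂(3*y^2 + y*z + z^2)/∂z = 2*y - 2*z
  coefficient of dy ∧ dz: ∂f_3/∂y - ∂f_2/∂z = ∂(3*x*y - 3*z^2)/∂y - ∂(-x*z)/∂z = 4*x
Assembling: d(omega) = (-6*y - 2*z) dx ∧ dy + (2*y - 2*z) dx ∧ dz + (4*x) dy ∧ dz.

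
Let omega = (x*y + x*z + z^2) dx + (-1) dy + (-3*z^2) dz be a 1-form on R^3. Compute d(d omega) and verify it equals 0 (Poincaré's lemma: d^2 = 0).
d(d omega) = 0

Step 1: d omega = sum_{i<j} (∂f_j/∂x_i - ∂f_i/∂x_j) dx_i ∧ dx_j:
  coeff of dx ∧ dy: -x
  coeff of dx ∧ dz: -x - 2*z
  coeff of dy ∧ dz: 0
Step 2: Apply d again to each 2-form coefficient. The only possible 3-form in R^3 is dx ∧ dy ∧ dz, with coefficient
  ∂(coeff of dy∧dz)/∂x - ∂(coeff of dx∧dz)/∂y + ∂(coeff of dx∧dy)/∂z
  = ∂/∂x (0) - ∂/∂y (-x - 2*z) + ∂/∂z (-x).
Each of these terms simplifies to sums of mixed partials that cancel in pairs. The result is 0 (by equality of mixed partials for smooth functions — Schwarz / Clairaut).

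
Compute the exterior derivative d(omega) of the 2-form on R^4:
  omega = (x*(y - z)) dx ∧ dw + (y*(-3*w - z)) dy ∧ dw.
d(omega) = (-x) dx ∧ dy ∧ dw + (x) dx ∧ dz ∧ dw + (y) dy ∧ dz ∧ dw

For a 2-form omega = sum_{i<j} g_{ij} dx_i ∧ dx_j, the exterior derivative is
  d(omega) = sum_{i<j} d(g_{ij}) ∧ dx_i ∧ dx_j = sum_{i<j, k} (∂g_{ij}/∂x_k) dx_k ∧ dx_i ∧ dx_j.
Expand each term, using dx_k ∧ dx_i ∧ dx_j = sgn(permutation) dx_{(a)} ∧ dx_{(b)} ∧ dx_{(c)} with (a < b < c) sorted:
  d(x*(y - z)) includes (∂/∂y)(x*(y - z)) dy = (x) dy, which multiplied by dx ∧ dw gives (-x) dx ∧ dy ∧ dw
  d(x*(y - z)) includes (∂/∂z)(x*(y - z)) dz = (-x) dz, which multiplied by dx ∧ dw gives (x) dx ∧ dz ∧ dw
  d(y*(-3*w - z)) includes (∂/∂z)(y*(-3*w - z)) dz = (-y) dz, which multiplied by dy ∧ dw gives (y) dy ∧ dz ∧ dw
Collecting like 3-forms: d(omega) = (-x) dx ∧ dy ∧ dw + (x) dx ∧ dz ∧ dw + (y) dy ∧ dz ∧ dw.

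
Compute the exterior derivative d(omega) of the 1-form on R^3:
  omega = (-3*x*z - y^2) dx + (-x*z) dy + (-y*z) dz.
d(omega) = (2*y - z) dx ∧ dy + (3*x) dx ∧ dz + (x - z) dy ∧ dz

For a 1-form omega = sum_i f_i dx_i, the exterior derivative is
  d(omega) = sum_{i < j} (∂f_j/∂x_i - ∂f_i/∂x_j) dx_i ∧ dx_j.
  coefficient of dx ∧ dy: ∂f_2/∂x - ∂f_1/∂y = ∂(-x*z)/∂x - ∂(-3*x*z - y^2)/∂y = 2*y - z
  coefficient of dx ∧ dz: ∂f_3/∂x - ∂f_1/∂z = ∂(-y*z)/∂x - ∂(-3*x*z - y^2)/∂z = 3*x
  coefficient of dy ∧ dz: ∂f_3/∂y - ∂f_2/∂z = ∂(-y*z)/∂y - ∂(-x*z)/∂z = x - z
Assembling: d(omega) = (2*y - z) dx ∧ dy + (3*x) dx ∧ dz + (x - z) dy ∧ dz.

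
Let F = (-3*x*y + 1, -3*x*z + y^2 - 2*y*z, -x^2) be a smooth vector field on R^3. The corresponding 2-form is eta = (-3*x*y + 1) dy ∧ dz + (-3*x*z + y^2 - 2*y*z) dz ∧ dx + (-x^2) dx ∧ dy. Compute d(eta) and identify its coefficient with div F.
d(eta) = (-y - 2*z) dx ∧ dy ∧ dz; div F = -y - 2*z

For a 2-form in R^3 of the form above, applying d gives a 3-form with coefficient ∂P/∂x + ∂Q/∂y + ∂R/∂z:
  ∂P/∂x = -3*y
  ∂Q/∂y = 2*y - 2*z
  ∂R/∂z = 0
Sum = -y - 2*z, which is exactly div F.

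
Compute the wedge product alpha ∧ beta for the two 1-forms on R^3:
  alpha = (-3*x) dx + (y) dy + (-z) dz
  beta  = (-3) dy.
alpha ∧ beta = (9*x) dx ∧ dy + (-3*z) dy ∧ dz

Distribute the wedge, using dx_i ∧ dx_j = -dx_j ∧ dx_i and dx_i ∧ dx_i = 0. For each pair (i, j) with i < j, the coefficient of dx_i ∧ dx_j in alpha ∧ beta is (alpha_i * beta_j - alpha_j * beta_i). Collecting: alpha ∧ beta = (9*x) dx ∧ dy + (-3*z) dy ∧ dz.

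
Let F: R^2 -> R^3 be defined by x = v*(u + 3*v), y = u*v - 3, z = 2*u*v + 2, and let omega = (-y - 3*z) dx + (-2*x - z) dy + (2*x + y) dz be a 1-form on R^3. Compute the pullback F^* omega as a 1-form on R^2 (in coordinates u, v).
F^* omega = (v*(-5*u*v + 6*v^2 - 11)) du + (-5*u^2*v - 36*u*v^2 - 11*u - 18*v) dv

Using F^*(f dg) = (f ∘ F) d(g ∘ F), substitute each coordinate x_i by F_i(u, v) in f_i, and replace dx_i by d F_i = (∂F_i/∂u) du + (∂F_i/∂v) dv.
  For the x component: f_1(F) = -7*u*v - 3; d F_1 = (v) du + (u + 6*v) dv
  For the y component: f_2(F) = -4*u*v - 6*v^2 - 2; d F_2 = (v) du + (u) dv
  For the z component: f_3(F) = 3*u*v + 6*v^2 - 3; d F_3 = (2*v) du + (2*u) dv
Combining and collecting du, dv coefficients:
  coeff of du: v*(-5*u*v + 6*v^2 - 11)
  coeff of dv: -5*u^2*v - 36*u*v^2 - 11*u - 18*v
F^* omega = (v*(-5*u*v + 6*v^2 - 11)) du + (-5*u^2*v - 36*u*v^2 - 11*u - 18*v) dv.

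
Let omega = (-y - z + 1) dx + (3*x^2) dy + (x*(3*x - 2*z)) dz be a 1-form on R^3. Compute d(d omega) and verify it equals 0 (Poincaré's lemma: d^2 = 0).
d(d omega) = 0

Step 1: d omega = sum_{i<j} (∂f_j/∂x_i - ∂f_i/∂x_j) dx_i ∧ dx_j:
  coeff of dx ∧ dy: 6*x + 1
  coeff of dx ∧ dz: 6*x - 2*z + 1
  coeff of dy ∧ dz: 0
Step 2: Apply d again to each 2-form coefficient. The only possible 3-form in R^3 is dx ∧ dy ∧ dz, with coefficient
  ∂(coeff of dy∧dz)/∂x - ∂(coeff of dx∧dz)/∂y + ∂(coeff of dx∧dy)/∂z
  = ∂/∂x (0) - ∂/∂y (6*x - 2*z + 1) + ∂/∂z (6*x + 1).
Each of these terms simplifies to sums of mixed partials that cancel in pairs. The result is 0 (by equality of mixed partials for smooth functions — Schwarz / Clairaut).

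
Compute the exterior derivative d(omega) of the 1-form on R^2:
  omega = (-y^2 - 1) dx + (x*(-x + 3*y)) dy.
d(omega) = (-2*x + 5*y) dx ∧ dy

For a 1-form omega = sum_i f_i dx_i, the exterior derivative is
  d(omega) = sum_{i < j} (∂f_j/∂x_i - ∂f_i/∂x_j) dx_i ∧ dx_j.
  coefficient of dx ∧ dy: ∂f_2/∂x - ∂f_1/∂y = ∂(x*(-x + 3*y))/∂x - ∂(-y^2 - 1)/∂y = -2*x + 5*y
Assembling: d(omega) = (-2*x + 5*y) dx ∧ dy.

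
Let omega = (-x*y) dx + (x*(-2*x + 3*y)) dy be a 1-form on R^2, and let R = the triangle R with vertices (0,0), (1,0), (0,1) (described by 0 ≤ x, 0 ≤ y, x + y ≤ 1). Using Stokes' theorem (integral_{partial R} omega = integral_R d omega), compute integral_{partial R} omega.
integral_(partial R) omega = 0

Stokes: integral_partial_R omega = integral_R d omega with d omega = (∂Q/∂x - ∂P/∂y) dx ∧ dy.
  ∂Q/∂x = -4*x + 3*y
  ∂P/∂y = -x
  integrand = ∂Q/∂x - ∂P/∂y = -3*x + 3*y.
Integrating over R: integral_0^1 integral_0^{1-x} (-3*x + 3*y) dy dx = 0.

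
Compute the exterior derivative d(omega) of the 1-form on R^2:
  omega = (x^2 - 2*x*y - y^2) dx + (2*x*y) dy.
d(omega) = (2*x + 4*y) dx ∧ dy

For a 1-form omega = sum_i f_i dx_i, the exterior derivative is
  d(omega) = sum_{i < j} (∂f_j/∂x_i - ∂f_i/∂x_j) dx_i ∧ dx_j.
  coefficient of dx ∧ dy: ∂f_2/∂x - ∂f_1/∂y = ∂(2*x*y)/∂x - ∂(x^2 - 2*x*y - y^2)/∂y = 2*x + 4*y
Assembling: d(omega) = (2*x + 4*y) dx ∧ dy.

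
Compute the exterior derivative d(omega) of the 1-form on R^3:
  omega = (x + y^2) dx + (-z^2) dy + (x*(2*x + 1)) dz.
d(omega) = (-2*y) dx ∧ dy + (4*x + 1) dx ∧ dz + (2*z) dy ∧ dz

For a 1-form omega = sum_i f_i dx_i, the exterior derivative is
  d(omega) = sum_{i < j} (∂f_j/∂x_i - ∂f_i/∂x_j) dx_i ∧ dx_j.
  coefficient of dx ∧ dy: ∂f_2/∂x - ∂f_1/∂y = ∂(-z^2)/∂x - ∂(x + y^2)/∂y = -2*y
  coefficient of dx ∧ dz: ∂f_3/∂x - ∂f_1/∂z = ∂(x*(2*x + 1))/∂x - ∂(x + y^2)/∂z = 4*x + 1
  coefficient of dy ∧ dz: ∂f_3/∂y - ∂f_2/∂z = ∂(x*(2*x + 1))/∂y - ∂(-z^2)/∂z = 2*z
Assembling: d(omega) = (-2*y) dx ∧ dy + (4*x + 1) dx ∧ dz + (2*z) dy ∧ dz.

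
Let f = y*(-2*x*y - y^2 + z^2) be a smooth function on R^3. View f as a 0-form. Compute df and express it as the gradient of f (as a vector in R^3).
df = (-2*y^2) dx + (-4*x*y - 3*y^2 + z^2) dy + (2*y*z) dz; grad f = (-2*y^2, -4*x*y - 3*y^2 + z^2, 2*y*z)

For a 0-form f, d f = (∂f/∂x) dx + (∂f/∂y) dy + (∂f/∂z) dz. The components of the vector representation are exactly the entries of grad f in Cartesian coordinates:
  ∂f/∂x = -2*y^2
  ∂f/∂y = -4*x*y - 3*y^2 + z^2
  ∂f/∂z = 2*y*z.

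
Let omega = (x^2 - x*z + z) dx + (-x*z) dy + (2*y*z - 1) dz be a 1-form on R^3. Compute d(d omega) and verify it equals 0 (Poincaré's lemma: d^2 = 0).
d(d omega) = 0

Step 1: d omega = sum_{i<j} (∂f_j/∂x_i - ∂f_i/∂x_j) dx_i ∧ dx_j:
  coeff of dx ∧ dy: -z
  coeff of dx ∧ dz: x - 1
  coeff of dy ∧ dz: x + 2*z
Step 2: Apply d again to each 2-form coefficient. The only possible 3-form in R^3 is dx ∧ dy ∧ dz, with coefficient
  ∂(coeff of dy∧dz)/∂x - ∂(coeff of dx∧dz)/∂y + ∂(coeff of dx∧dy)/∂z
  = ∂/∂x (x + 2*z) - ∂/∂y (x - 1) + ∂/∂z (-z).
Each of these terms simplifies to sums of mixed partials that cancel in pairs. The result is 0 (by equality of mixed partials for smooth functions — Schwarz / Clairaut).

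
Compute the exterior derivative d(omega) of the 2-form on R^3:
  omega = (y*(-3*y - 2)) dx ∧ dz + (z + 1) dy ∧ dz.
d(omega) = (6*y + 2) dx ∧ dy ∧ dz

For a 2-form omega = sum_{i<j} g_{ij} dx_i ∧ dx_j, the exterior derivative is
  d(omega) = sum_{i<j} d(g_{ij}) ∧ dx_i ∧ dx_j = sum_{i<j, k} (∂g_{ij}/∂x_k) dx_k ∧ dx_i ∧ dx_j.
Expand each term, using dx_k ∧ dx_i ∧ dx_j = sgn(permutation) dx_{(a)} ∧ dx_{(b)} ∧ dx_{(c)} with (a < b < c) sorted:
  d(y*(-3*y - 2)) includes (∂/∂y)(y*(-3*y - 2)) dy = (-6*y - 2) dy, which multiplied by dx ∧ dz gives (6*y + 2) dx ∧ dy ∧ dz
Collecting like 3-forms: d(omega) = (6*y + 2) dx ∧ dy ∧ dz.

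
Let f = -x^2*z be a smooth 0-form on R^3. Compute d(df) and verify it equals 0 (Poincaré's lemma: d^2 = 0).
d(df) = 0

Step 1: df = sum_i (∂f/∂x_i) dx_i = (-2*x*z) dx + (0) dy + (-x^2) dz.
Step 2: Apply d again. Using the 1-form formula, the coefficient of dx ∧ dy in d(df) is ∂^2 f/∂x ∂y - ∂^2 f/∂y ∂x = (0) - (0) = 0 (equality of mixed partials for smooth f).
Similarly for dx ∧ dz and dy ∧ dz — all coefficients vanish. So d(df) = 0.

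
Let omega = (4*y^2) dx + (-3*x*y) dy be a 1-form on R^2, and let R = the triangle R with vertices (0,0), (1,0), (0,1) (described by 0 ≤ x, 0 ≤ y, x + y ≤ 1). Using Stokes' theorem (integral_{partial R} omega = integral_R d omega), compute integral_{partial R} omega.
integral_(partial R) omega = -11/6

Stokes: integral_partial_R omega = integral_R d omega with d omega = (∂Q/∂x - ∂P/∂y) dx ∧ dy.
  ∂Q/∂x = -3*y
  ∂P/∂y = 8*y
  integrand = ∂Q/∂x - ∂P/∂y = -11*y.
Integrating over R: integral_0^1 integral_0^{1-x} (-11*y) dy dx = -11/6.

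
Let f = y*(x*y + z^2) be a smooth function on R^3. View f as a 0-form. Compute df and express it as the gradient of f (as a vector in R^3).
df = (y^2) dx + (2*x*y + z^2) dy + (2*y*z) dz; grad f = (y^2, 2*x*y + z^2, 2*y*z)

For a 0-form f, d f = (∂f/∂x) dx + (∂f/∂y) dy + (∂f/∂z) dz. The components of the vector representation are exactly the entries of grad f in Cartesian coordinates:
  ∂f/∂x = y^2
  ∂f/∂y = 2*x*y + z^2
  ∂f/∂z = 2*y*z.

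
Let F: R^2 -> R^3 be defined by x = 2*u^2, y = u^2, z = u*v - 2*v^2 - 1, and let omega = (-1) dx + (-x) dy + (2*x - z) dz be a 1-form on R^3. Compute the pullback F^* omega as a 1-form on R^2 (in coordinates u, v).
F^* omega = (-4*u^3 + 4*u^2*v - u*v^2 - 4*u + 2*v^3 + v) du + (4*u^3 - 17*u^2*v + 6*u*v^2 + u - 8*v^3 - 4*v) dv

Using F^*(f dg) = (f ∘ F) d(g ∘ F), substitute each coordinate x_i by F_i(u, v) in f_i, and replace dx_i by d F_i = (∂F_i/∂u) du + (∂F_i/∂v) dv.
  For the x component: f_1(F) = -1; d F_1 = (4*u) du + (0) dv
  For the y component: f_2(F) = -2*u^2; d F_2 = (2*u) du + (0) dv
  For the z component: f_3(F) = 4*u^2 - u*v + 2*v^2 + 1; d F_3 = (v) du + (u - 4*v) dv
Combining and collecting du, dv coefficients:
  coeff of du: -4*u^3 + 4*u^2*v - u*v^2 - 4*u + 2*v^3 + v
  coeff of dv: 4*u^3 - 17*u^2*v + 6*u*v^2 + u - 8*v^3 - 4*v
F^* omega = (-4*u^3 + 4*u^2*v - u*v^2 - 4*u + 2*v^3 + v) du + (4*u^3 - 17*u^2*v + 6*u*v^2 + u - 8*v^3 - 4*v) dv.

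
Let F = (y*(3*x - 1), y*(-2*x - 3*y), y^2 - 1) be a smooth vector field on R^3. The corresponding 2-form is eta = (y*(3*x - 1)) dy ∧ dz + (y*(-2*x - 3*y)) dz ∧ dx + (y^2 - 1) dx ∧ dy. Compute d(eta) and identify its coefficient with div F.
d(eta) = (-2*x - 3*y) dx ∧ dy ∧ dz; div F = -2*x - 3*y

For a 2-form in R^3 of the form above, applying d gives a 3-form with coefficient ∂P/∂x + ∂Q/∂y + ∂R/∂z:
  ∂P/∂x = 3*y
  ∂Q/∂y = -2*x - 6*y
  ∂R/∂z = 0
Sum = -2*x - 3*y, which is exactly div F.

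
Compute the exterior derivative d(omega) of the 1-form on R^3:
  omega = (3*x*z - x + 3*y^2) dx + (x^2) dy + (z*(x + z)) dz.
d(omega) = (2*x - 6*y) dx ∧ dy + (-3*x + z) dx ∧ dz

For a 1-form omega = sum_i f_i dx_i, the exterior derivative is
  d(omega) = sum_{i < j} (∂f_j/∂x_i - ∂f_i/∂x_j) dx_i ∧ dx_j.
  coefficient of dx ∧ dy: ∂f_2/∂x - ∂f_1/∂y = ∂(x^2)/∂x - ∂(3*x*z - x + 3*y^2)/∂y = 2*x - 6*y
  coefficient of dx ∧ dz: ∂f_3/∂x - ∂f_1/∂z = ∂(z*(x + z))/∂x - ∂(3*x*z - x + 3*y^2)/∂z = -3*x + z
Assembling: d(omega) = (2*x - 6*y) dx ∧ dy + (-3*x + z) dx ∧ dz.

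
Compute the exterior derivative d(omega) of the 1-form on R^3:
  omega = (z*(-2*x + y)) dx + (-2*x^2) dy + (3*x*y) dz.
d(omega) = (-4*x - z) dx ∧ dy + (2*x + 2*y) dx ∧ dz + (3*x) dy ∧ dz

For a 1-form omega = sum_i f_i dx_i, the exterior derivative is
  d(omega) = sum_{i < j} (∂f_j/∂x_i - ∂f_i/∂x_j) dx_i ∧ dx_j.
  coefficient of dx ∧ dy: ∂f_2/∂x - ∂f_1/∂y = ∂(-2*x^2)/∂x - ∂(z*(-2*x + y))/∂y = -4*x - z
  coefficient of dx ∧ dz: ∂f_3/∂x - ∂f_1/∂z = ∂(3*x*y)/∂x - ∂(z*(-2*x + y))/∂z = 2*x + 2*y
  coefficient of dy ∧ dz: ∂f_3/∂y - ∂f_2/∂z = ∂(3*x*y)/∂y - ∂(-2*x^2)/∂z = 3*x
Assembling: d(omega) = (-4*x - z) dx ∧ dy + (2*x + 2*y) dx ∧ dz + (3*x) dy ∧ dz.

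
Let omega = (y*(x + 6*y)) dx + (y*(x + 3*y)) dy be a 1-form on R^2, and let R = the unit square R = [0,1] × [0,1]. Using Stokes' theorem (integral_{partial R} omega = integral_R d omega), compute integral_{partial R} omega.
integral_(partial R) omega = -6

Stokes: integral_partial_R omega = integral_R d omega with d omega = (∂Q/∂x - ∂P/∂y) dx ∧ dy.
  ∂Q/∂x = y
  ∂P/∂y = x + 12*y
  integrand = ∂Q/∂x - ∂P/∂y = -x - 11*y.
Integrating over R: integral_0^1 integral_0^1 (-x - 11*y) dx dy = -6.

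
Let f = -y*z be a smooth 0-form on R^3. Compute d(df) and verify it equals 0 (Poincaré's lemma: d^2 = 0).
d(df) = 0

Step 1: df = sum_i (∂f/∂x_i) dx_i = (0) dx + (-z) dy + (-y) dz.
Step 2: Apply d again. Using the 1-form formula, the coefficient of dx ∧ dy in d(df) is ∂^2 f/∂x ∂y - ∂^2 f/∂y ∂x = (0) - (0) = 0 (equality of mixed partials for smooth f).
Similarly for dx ∧ dz and dy ∧ dz — all coefficients vanish. So d(df) = 0.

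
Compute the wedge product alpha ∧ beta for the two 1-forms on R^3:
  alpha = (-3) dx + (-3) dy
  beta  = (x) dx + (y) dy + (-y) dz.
alpha ∧ beta = (3*x - 3*y) dx ∧ dy + (3*y) dx ∧ dz + (3*y) dy ∧ dz

Distribute the wedge, using dx_i ∧ dx_j = -dx_j ∧ dx_i and dx_i ∧ dx_i = 0. For each pair (i, j) with i < j, the coefficient of dx_i ∧ dx_j in alpha ∧ beta is (alpha_i * beta_j - alpha_j * beta_i). Collecting: alpha ∧ beta = (3*x - 3*y) dx ∧ dy + (3*y) dx ∧ dz + (3*y) dy ∧ dz.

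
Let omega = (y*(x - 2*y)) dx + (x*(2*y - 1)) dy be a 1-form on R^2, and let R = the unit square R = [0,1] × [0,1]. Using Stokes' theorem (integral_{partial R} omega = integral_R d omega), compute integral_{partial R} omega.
integral_(partial R) omega = 3/2

Stokes: integral_partial_R omega = integral_R d omega with d omega = (∂Q/∂x - ∂P/∂y) dx ∧ dy.
  ∂Q/∂x = 2*y - 1
  ∂P/∂y = x - 4*y
  integrand = ∂Q/∂x - ∂P/∂y = -x + 6*y - 1.
Integrating over R: integral_0^1 integral_0^1 (-x + 6*y - 1) dx dy = 3/2.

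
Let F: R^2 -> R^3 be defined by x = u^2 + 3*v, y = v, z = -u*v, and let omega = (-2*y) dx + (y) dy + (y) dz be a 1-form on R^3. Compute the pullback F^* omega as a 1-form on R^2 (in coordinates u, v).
F^* omega = (v*(-4*u - v)) du + (v*(-u - 5)) dv

Using F^*(f dg) = (f ∘ F) d(g ∘ F), substitute each coordinate x_i by F_i(u, v) in f_i, and replace dx_i by d F_i = (∂F_i/∂u) du + (∂F_i/∂v) dv.
  For the x component: f_1(F) = -2*v; d F_1 = (2*u) du + (3) dv
  For the y component: f_2(F) = v; d F_2 = (0) du + (1) dv
  For the z component: f_3(F) = v; d F_3 = (-v) du + (-u) dv
Combining and collecting du, dv coefficients:
  coeff of du: v*(-4*u - v)
  coeff of dv: v*(-u - 5)
F^* omega = (v*(-4*u - v)) du + (v*(-u - 5)) dv.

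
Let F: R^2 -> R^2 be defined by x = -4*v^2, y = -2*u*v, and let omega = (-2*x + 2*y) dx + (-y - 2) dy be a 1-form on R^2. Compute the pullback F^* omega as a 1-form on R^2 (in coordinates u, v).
F^* omega = (4*v*(-u*v + 1)) du + (-4*u^2*v + 32*u*v^2 + 4*u - 64*v^3) dv

Using F^*(f dg) = (f ∘ F) d(g ∘ F), substitute each coordinate x_i by F_i(u, v) in f_i, and replace dx_i by d F_i = (∂F_i/∂u) du + (∂F_i/∂v) dv.
  For the x component: f_1(F) = 4*v*(-u + 2*v); d F_1 = (0) du + (-8*v) dv
  For the y component: f_2(F) = 2*u*v - 2; d F_2 = (-2*v) du + (-2*u) dv
Combining and collecting du, dv coefficients:
  coeff of du: 4*v*(-u*v + 1)
  coeff of dv: -4*u^2*v + 32*u*v^2 + 4*u - 64*v^3
F^* omega = (4*v*(-u*v + 1)) du + (-4*u^2*v + 32*u*v^2 + 4*u - 64*v^3) dv.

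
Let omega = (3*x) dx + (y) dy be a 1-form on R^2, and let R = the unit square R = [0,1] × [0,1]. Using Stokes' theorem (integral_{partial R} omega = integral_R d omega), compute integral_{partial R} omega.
integral_(partial R) omega = 0

Stokes: integral_partial_R omega = integral_R d omega with d omega = (∂Q/∂x - ∂P/∂y) dx ∧ dy.
  ∂Q/∂x = 0
  ∂P/∂y = 0
  integrand = ∂Q/∂x - ∂P/∂y = 0.
Integrating over R: integral_0^1 integral_0^1 (0) dx dy = 0.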